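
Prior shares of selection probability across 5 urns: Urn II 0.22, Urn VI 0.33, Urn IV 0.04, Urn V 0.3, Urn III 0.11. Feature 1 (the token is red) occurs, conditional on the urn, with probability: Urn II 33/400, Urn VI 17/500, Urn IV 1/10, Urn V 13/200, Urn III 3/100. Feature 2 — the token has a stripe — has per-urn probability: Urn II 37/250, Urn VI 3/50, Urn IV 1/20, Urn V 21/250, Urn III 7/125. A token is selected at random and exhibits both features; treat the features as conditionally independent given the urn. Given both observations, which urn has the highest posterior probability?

Urn II

Unnormalized posteriors (prior × likelihood):
  Urn II: 0.22 × 0.0825 × 0.148 = 0.0026862
  Urn VI: 0.33 × 0.034 × 0.06 = 0.0006732
  Urn IV: 0.04 × 0.1 × 0.05 = 0.0002
  Urn V: 0.3 × 0.065 × 0.084 = 0.001638
  Urn III: 0.11 × 0.03 × 0.056 = 0.0001848
Normalizing constant = 0.0053822.
Largest term belongs to Urn II, so Urn II is most probable.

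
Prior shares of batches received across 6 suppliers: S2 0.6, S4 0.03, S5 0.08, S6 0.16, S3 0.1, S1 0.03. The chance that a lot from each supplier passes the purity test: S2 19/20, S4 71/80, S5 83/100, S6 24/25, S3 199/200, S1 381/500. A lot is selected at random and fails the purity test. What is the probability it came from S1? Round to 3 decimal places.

Taking complements, P(off-spec | each) = S2 0.05, S4 0.1125, S5 0.17, S6 0.04, S3 0.005, S1 0.238.
Compute prior × likelihood for every hypothesis:
  S2: 0.6 × 0.05 = 0.03
  S4: 0.03 × 0.1125 = 0.003375
  S5: 0.08 × 0.17 = 0.0136
  S6: 0.16 × 0.04 = 0.0064
  S3: 0.1 × 0.005 = 0.0005
  S1: 0.03 × 0.238 = 0.00714
Normalizing constant = 0.061015.
P(S1 | evidence) = 0.00714 / 0.061015 ≈ 0.117.

0.117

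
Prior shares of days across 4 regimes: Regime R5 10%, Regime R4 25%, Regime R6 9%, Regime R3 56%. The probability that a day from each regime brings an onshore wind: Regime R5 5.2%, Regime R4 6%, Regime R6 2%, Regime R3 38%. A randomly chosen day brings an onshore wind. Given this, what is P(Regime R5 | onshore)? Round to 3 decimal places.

0.022

By Bayes' rule, posterior ∝ prior × likelihood:
  Regime R5: 0.1 × 0.052 = 0.0052
  Regime R4: 0.25 × 0.06 = 0.015
  Regime R6: 0.09 × 0.02 = 0.0018
  Regime R3: 0.56 × 0.38 = 0.2128
Total = 0.2348.
P(Regime R5 | evidence) = 0.0052 / 0.2348 ≈ 0.022.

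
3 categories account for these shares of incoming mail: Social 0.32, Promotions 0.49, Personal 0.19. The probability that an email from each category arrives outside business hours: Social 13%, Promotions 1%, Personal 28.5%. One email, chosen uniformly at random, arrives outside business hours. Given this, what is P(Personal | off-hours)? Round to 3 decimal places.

Prior × likelihood for each hypothesis:
  Social: 0.32 × 0.13 = 0.0416
  Promotions: 0.49 × 0.01 = 0.0049
  Personal: 0.19 × 0.285 = 0.05415
Normalizing constant = 0.10065.
P(Personal | evidence) = 0.05415 / 0.10065 ≈ 0.538.

0.538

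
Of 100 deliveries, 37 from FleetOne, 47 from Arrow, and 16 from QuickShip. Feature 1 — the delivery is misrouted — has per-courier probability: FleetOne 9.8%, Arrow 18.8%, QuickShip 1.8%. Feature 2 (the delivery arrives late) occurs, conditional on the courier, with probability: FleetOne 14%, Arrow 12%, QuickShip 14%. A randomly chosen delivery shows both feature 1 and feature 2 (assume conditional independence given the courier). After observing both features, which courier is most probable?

Arrow

Prior × likelihood for each hypothesis:
  FleetOne: 0.37 × 0.098 × 0.14 = 0.0050764
  Arrow: 0.47 × 0.188 × 0.12 = 0.0106032
  QuickShip: 0.16 × 0.018 × 0.14 = 0.0004032
Sum = 0.0160828.
Largest term belongs to Arrow, so Arrow is most probable.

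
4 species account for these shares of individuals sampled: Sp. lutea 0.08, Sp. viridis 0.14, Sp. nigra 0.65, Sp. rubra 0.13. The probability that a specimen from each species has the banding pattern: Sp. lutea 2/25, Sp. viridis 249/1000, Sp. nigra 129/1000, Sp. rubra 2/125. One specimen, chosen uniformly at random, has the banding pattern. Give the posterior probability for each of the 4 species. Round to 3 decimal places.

Compute prior × likelihood for every hypothesis:
  Sp. lutea: 0.08 × 0.08 = 0.0064
  Sp. viridis: 0.14 × 0.249 = 0.03486
  Sp. nigra: 0.65 × 0.129 = 0.08385
  Sp. rubra: 0.13 × 0.016 = 0.00208
Normalizing constant = 0.12719.
P(Sp. lutea | banded) = 0.0064/0.12719 ≈ 0.050
P(Sp. viridis | banded) = 0.03486/0.12719 ≈ 0.274
P(Sp. nigra | banded) = 0.08385/0.12719 ≈ 0.659
P(Sp. rubra | banded) = 0.00208/0.12719 ≈ 0.016

Sp. lutea 0.050, Sp. viridis 0.274, Sp. nigra 0.659, Sp. rubra 0.016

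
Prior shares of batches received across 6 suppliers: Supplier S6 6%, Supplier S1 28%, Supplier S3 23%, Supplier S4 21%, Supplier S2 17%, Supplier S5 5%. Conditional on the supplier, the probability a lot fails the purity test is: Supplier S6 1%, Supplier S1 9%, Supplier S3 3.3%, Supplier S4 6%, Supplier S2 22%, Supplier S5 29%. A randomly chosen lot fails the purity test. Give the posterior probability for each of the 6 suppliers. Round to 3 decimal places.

Prior × likelihood for each hypothesis:
  Supplier S6: 0.06 × 0.01 = 0.0006
  Supplier S1: 0.28 × 0.09 = 0.0252
  Supplier S3: 0.23 × 0.033 = 0.00759
  Supplier S4: 0.21 × 0.06 = 0.0126
  Supplier S2: 0.17 × 0.22 = 0.0374
  Supplier S5: 0.05 × 0.29 = 0.0145
Sum = 0.09789.
P(Supplier S6 | off-spec) = 0.0006/0.09789 ≈ 0.006
P(Supplier S1 | off-spec) = 0.0252/0.09789 ≈ 0.257
P(Supplier S3 | off-spec) = 0.00759/0.09789 ≈ 0.078
P(Supplier S4 | off-spec) = 0.0126/0.09789 ≈ 0.129
P(Supplier S2 | off-spec) = 0.0374/0.09789 ≈ 0.382
P(Supplier S5 | off-spec) = 0.0145/0.09789 ≈ 0.148

Supplier S6 0.006, Supplier S1 0.257, Supplier S3 0.078, Supplier S4 0.129, Supplier S2 0.382, Supplier S5 0.148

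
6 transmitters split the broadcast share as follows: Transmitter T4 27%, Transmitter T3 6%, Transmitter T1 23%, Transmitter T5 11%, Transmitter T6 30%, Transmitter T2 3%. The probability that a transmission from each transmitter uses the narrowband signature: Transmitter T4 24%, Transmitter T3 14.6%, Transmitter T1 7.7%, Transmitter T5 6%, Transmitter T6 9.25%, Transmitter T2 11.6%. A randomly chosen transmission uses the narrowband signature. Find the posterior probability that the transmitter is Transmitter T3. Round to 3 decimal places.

Unnormalized posteriors (prior × likelihood):
  Transmitter T4: 0.27 × 0.24 = 0.0648
  Transmitter T3: 0.06 × 0.146 = 0.00876
  Transmitter T1: 0.23 × 0.077 = 0.01771
  Transmitter T5: 0.11 × 0.06 = 0.0066
  Transmitter T6: 0.3 × 0.0925 = 0.02775
  Transmitter T2: 0.03 × 0.116 = 0.00348
Sum = 0.1291.
P(Transmitter T3 | evidence) = 0.00876 / 0.1291 ≈ 0.068.

0.068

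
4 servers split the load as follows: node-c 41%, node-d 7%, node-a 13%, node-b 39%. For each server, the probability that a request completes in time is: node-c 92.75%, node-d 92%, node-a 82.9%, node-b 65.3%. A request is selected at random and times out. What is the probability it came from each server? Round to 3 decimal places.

node-c 0.154, node-d 0.029, node-a 0.115, node-b 0.702

Taking complements, P(timeout | each) = node-c 0.0725, node-d 0.08, node-a 0.171, node-b 0.347.
Prior × likelihood for each hypothesis:
  node-c: 0.41 × 0.0725 = 0.029725
  node-d: 0.07 × 0.08 = 0.0056
  node-a: 0.13 × 0.171 = 0.02223
  node-b: 0.39 × 0.347 = 0.13533
Sum = 0.192885.
P(node-c | timeout) = 0.029725/0.192885 ≈ 0.154
P(node-d | timeout) = 0.0056/0.192885 ≈ 0.029
P(node-a | timeout) = 0.02223/0.192885 ≈ 0.115
P(node-b | timeout) = 0.13533/0.192885 ≈ 0.702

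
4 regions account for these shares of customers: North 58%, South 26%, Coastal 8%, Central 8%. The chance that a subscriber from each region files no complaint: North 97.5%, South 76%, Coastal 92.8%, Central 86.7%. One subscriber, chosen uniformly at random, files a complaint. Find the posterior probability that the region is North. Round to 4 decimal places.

Taking complements, P(complaint | each) = North 0.025, South 0.24, Coastal 0.072, Central 0.133.
Prior × likelihood for each hypothesis:
  North: 0.58 × 0.025 = 0.0145
  South: 0.26 × 0.24 = 0.0624
  Coastal: 0.08 × 0.072 = 0.00576
  Central: 0.08 × 0.133 = 0.01064
Normalizing constant = 0.0933.
P(North | evidence) = 0.0145 / 0.0933 ≈ 0.1554.

0.1554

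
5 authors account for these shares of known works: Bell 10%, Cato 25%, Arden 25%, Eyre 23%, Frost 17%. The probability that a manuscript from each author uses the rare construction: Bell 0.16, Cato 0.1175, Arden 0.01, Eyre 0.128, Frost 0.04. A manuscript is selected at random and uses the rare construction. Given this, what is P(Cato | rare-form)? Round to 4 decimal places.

Compute prior × likelihood for every hypothesis:
  Bell: 0.1 × 0.16 = 0.016
  Cato: 0.25 × 0.1175 = 0.029375
  Arden: 0.25 × 0.01 = 0.0025
  Eyre: 0.23 × 0.128 = 0.02944
  Frost: 0.17 × 0.04 = 0.0068
Sum = 0.084115.
P(Cato | evidence) = 0.029375 / 0.084115 ≈ 0.3492.

0.3492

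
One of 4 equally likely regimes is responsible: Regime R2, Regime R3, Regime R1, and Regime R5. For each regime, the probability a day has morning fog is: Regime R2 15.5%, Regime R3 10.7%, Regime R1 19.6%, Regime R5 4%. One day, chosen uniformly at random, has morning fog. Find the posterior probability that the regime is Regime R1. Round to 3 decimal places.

With a uniform prior (1/4 each), posterior ∝ likelihood:
  Regime R2: 0.155
  Regime R3: 0.107
  Regime R1: 0.196
  Regime R5: 0.04
Sum = 0.498.
P(Regime R1 | evidence) = 0.196 / 0.498 ≈ 0.394.

0.394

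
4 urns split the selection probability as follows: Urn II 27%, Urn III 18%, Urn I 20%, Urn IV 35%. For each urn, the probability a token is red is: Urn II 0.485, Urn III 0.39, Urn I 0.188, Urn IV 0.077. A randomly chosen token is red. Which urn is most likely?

Urn II

Compute prior × likelihood for every hypothesis:
  Urn II: 0.27 × 0.485 = 0.13095
  Urn III: 0.18 × 0.39 = 0.0702
  Urn I: 0.2 × 0.188 = 0.0376
  Urn IV: 0.35 × 0.077 = 0.02695
Total = 0.2657.
Largest term belongs to Urn II, so Urn II is most probable.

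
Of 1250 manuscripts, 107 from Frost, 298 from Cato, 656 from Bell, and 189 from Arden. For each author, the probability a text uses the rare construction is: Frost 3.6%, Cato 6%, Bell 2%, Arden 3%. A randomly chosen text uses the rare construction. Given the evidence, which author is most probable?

Cato

Unnormalized posteriors (prior × likelihood):
  Frost: 0.0856 × 0.036 = 0.0030816
  Cato: 0.2384 × 0.06 = 0.014304
  Bell: 0.5248 × 0.02 = 0.010496
  Arden: 0.1512 × 0.03 = 0.004536
Normalizing constant = 0.0324176.
Largest term belongs to Cato, so Cato is most probable.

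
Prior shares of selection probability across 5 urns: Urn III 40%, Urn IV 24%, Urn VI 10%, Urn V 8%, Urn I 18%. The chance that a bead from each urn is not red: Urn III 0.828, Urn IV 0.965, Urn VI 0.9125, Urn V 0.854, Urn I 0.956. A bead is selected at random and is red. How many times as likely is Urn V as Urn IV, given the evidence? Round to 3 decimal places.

1.390

Taking complements, P(red | each) = Urn III 0.172, Urn IV 0.035, Urn VI 0.0875, Urn V 0.146, Urn I 0.044.
Unnormalized posteriors (prior × likelihood):
  Urn III: 0.4 × 0.172 = 0.0688
  Urn IV: 0.24 × 0.035 = 0.0084
  Urn VI: 0.1 × 0.0875 = 0.00875
  Urn V: 0.08 × 0.146 = 0.01168
  Urn I: 0.18 × 0.044 = 0.00792
Total = 0.10555.
The ratio is 0.01168 / 0.0084 (the normalizer cancels) = 1.390.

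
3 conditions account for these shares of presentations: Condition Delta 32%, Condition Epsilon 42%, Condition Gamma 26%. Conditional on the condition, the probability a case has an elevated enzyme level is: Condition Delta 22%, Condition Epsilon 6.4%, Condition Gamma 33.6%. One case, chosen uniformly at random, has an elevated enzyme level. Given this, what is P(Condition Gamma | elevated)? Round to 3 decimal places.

0.473

By Bayes' rule, posterior ∝ prior × likelihood:
  Condition Delta: 0.32 × 0.22 = 0.0704
  Condition Epsilon: 0.42 × 0.064 = 0.02688
  Condition Gamma: 0.26 × 0.336 = 0.08736
Normalizing constant = 0.18464.
P(Condition Gamma | evidence) = 0.08736 / 0.18464 ≈ 0.473.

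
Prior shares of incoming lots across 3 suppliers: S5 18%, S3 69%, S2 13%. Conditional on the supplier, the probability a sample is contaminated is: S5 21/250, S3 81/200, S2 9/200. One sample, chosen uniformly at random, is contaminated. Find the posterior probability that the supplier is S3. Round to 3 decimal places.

Compute prior × likelihood for every hypothesis:
  S5: 0.18 × 0.084 = 0.01512
  S3: 0.69 × 0.405 = 0.27945
  S2: 0.13 × 0.045 = 0.00585
Sum = 0.30042.
P(S3 | evidence) = 0.27945 / 0.30042 ≈ 0.930.

0.930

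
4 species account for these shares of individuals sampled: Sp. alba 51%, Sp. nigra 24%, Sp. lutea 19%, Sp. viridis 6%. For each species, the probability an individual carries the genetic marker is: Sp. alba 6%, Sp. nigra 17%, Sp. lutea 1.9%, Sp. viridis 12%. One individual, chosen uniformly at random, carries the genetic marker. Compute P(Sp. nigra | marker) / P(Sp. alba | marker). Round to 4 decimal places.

By Bayes' rule, posterior ∝ prior × likelihood:
  Sp. alba: 0.51 × 0.06 = 0.0306
  Sp. nigra: 0.24 × 0.17 = 0.0408
  Sp. lutea: 0.19 × 0.019 = 0.00361
  Sp. viridis: 0.06 × 0.12 = 0.0072
Sum = 0.08221.
The ratio is 0.0408 / 0.0306 (the normalizer cancels) = 1.3333.

1.3333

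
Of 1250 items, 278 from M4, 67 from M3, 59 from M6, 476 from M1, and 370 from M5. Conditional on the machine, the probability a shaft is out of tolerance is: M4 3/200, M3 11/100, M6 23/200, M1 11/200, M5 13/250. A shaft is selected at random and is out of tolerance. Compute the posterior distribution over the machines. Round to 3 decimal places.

Unnormalized posteriors (prior × likelihood):
  M4: 0.2224 × 0.015 = 0.003336
  M3: 0.0536 × 0.11 = 0.005896
  M6: 0.0472 × 0.115 = 0.005428
  M1: 0.3808 × 0.055 = 0.020944
  M5: 0.296 × 0.052 = 0.015392
Sum = 0.050996.
P(M4 | oversize) = 0.003336/0.050996 ≈ 0.065
P(M3 | oversize) = 0.005896/0.050996 ≈ 0.116
P(M6 | oversize) = 0.005428/0.050996 ≈ 0.106
P(M1 | oversize) = 0.020944/0.050996 ≈ 0.411
P(M5 | oversize) = 0.015392/0.050996 ≈ 0.302

M4 0.065, M3 0.116, M6 0.106, M1 0.411, M5 0.302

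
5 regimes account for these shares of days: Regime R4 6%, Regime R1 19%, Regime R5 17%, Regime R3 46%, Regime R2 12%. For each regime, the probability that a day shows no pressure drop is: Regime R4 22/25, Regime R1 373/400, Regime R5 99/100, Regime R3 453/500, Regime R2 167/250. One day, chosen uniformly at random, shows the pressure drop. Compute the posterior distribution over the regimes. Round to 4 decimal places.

Taking complements, P(drop | each) = Regime R4 0.12, Regime R1 0.0675, Regime R5 0.01, Regime R3 0.094, Regime R2 0.332.
By Bayes' rule, posterior ∝ prior × likelihood:
  Regime R4: 0.06 × 0.12 = 0.0072
  Regime R1: 0.19 × 0.0675 = 0.012825
  Regime R5: 0.17 × 0.01 = 0.0017
  Regime R3: 0.46 × 0.094 = 0.04324
  Regime R2: 0.12 × 0.332 = 0.03984
Normalizing constant = 0.104805.
P(Regime R4 | drop) = 0.0072/0.104805 ≈ 0.0687
P(Regime R1 | drop) = 0.012825/0.104805 ≈ 0.1224
P(Regime R5 | drop) = 0.0017/0.104805 ≈ 0.0162
P(Regime R3 | drop) = 0.04324/0.104805 ≈ 0.4126
P(Regime R2 | drop) = 0.03984/0.104805 ≈ 0.3801
(Check: 0.0687+0.1224+0.0162+0.4126+0.3801 = 1.0000.)

Regime R4 0.0687, Regime R1 0.1224, Regime R5 0.0162, Regime R3 0.4126, Regime R2 0.3801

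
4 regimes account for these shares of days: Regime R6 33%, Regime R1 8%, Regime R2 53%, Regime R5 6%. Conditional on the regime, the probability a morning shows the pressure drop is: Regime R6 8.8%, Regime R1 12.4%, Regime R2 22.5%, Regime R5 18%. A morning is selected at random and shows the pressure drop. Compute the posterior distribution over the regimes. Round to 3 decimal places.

Regime R6 0.172, Regime R1 0.059, Regime R2 0.706, Regime R5 0.064

Unnormalized posteriors (prior × likelihood):
  Regime R6: 0.33 × 0.088 = 0.02904
  Regime R1: 0.08 × 0.124 = 0.00992
  Regime R2: 0.53 × 0.225 = 0.11925
  Regime R5: 0.06 × 0.18 = 0.0108
Total = 0.16901.
P(Regime R6 | drop) = 0.02904/0.16901 ≈ 0.172
P(Regime R1 | drop) = 0.00992/0.16901 ≈ 0.059
P(Regime R2 | drop) = 0.11925/0.16901 ≈ 0.706
P(Regime R5 | drop) = 0.0108/0.16901 ≈ 0.064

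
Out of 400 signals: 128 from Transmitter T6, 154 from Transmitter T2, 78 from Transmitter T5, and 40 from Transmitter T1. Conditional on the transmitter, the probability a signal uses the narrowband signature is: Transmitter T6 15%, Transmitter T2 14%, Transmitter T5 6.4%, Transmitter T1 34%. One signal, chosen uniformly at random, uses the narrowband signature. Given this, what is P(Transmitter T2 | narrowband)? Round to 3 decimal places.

Prior × likelihood for each hypothesis:
  Transmitter T6: 0.32 × 0.15 = 0.048
  Transmitter T2: 0.385 × 0.14 = 0.0539
  Transmitter T5: 0.195 × 0.064 = 0.01248
  Transmitter T1: 0.1 × 0.34 = 0.034
Normalizing constant = 0.14838.
P(Transmitter T2 | evidence) = 0.0539 / 0.14838 ≈ 0.363.

0.363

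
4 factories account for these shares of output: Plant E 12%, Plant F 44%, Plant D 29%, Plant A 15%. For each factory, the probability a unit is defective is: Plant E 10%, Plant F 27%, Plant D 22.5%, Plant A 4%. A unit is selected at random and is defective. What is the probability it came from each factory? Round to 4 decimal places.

Plant E 0.0594, Plant F 0.5880, Plant D 0.3229, Plant A 0.0297

Compute prior × likelihood for every hypothesis:
  Plant E: 0.12 × 0.1 = 0.012
  Plant F: 0.44 × 0.27 = 0.1188
  Plant D: 0.29 × 0.225 = 0.06525
  Plant A: 0.15 × 0.04 = 0.006
Sum = 0.20205.
P(Plant E | defective) = 0.012/0.20205 ≈ 0.0594
P(Plant F | defective) = 0.1188/0.20205 ≈ 0.5880
P(Plant D | defective) = 0.06525/0.20205 ≈ 0.3229
P(Plant A | defective) = 0.006/0.20205 ≈ 0.0297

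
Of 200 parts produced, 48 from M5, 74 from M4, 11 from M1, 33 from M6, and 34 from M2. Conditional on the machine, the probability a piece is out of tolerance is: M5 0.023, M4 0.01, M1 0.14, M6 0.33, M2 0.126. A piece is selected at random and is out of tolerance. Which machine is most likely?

M6

Prior × likelihood for each hypothesis:
  M5: 0.24 × 0.023 = 0.00552
  M4: 0.37 × 0.01 = 0.0037
  M1: 0.055 × 0.14 = 0.0077
  M6: 0.165 × 0.33 = 0.05445
  M2: 0.17 × 0.126 = 0.02142
Sum = 0.09279.
Largest term belongs to M6, so M6 is most probable.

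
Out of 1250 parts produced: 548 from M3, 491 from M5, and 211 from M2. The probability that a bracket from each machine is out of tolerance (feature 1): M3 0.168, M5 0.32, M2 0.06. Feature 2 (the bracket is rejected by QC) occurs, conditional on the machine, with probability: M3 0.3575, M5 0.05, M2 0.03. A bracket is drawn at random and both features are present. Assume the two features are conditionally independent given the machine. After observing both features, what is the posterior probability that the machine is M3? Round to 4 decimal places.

0.7999

Unnormalized posteriors (prior × likelihood):
  M3: 0.4384 × 0.168 × 0.3575 = 0.026330304
  M5: 0.3928 × 0.32 × 0.05 = 0.0062848
  M2: 0.1688 × 0.06 × 0.03 = 0.00030384
Total = 0.032918944.
P(M3 | evidence) = 0.026330304 / 0.032918944 ≈ 0.7999.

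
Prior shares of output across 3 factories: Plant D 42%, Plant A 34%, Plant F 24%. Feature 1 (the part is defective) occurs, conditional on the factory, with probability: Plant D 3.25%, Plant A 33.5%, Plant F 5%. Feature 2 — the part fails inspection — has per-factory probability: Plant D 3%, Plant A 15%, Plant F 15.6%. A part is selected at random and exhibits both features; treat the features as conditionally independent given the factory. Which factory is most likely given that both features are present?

Plant A

Compute prior × likelihood for every hypothesis:
  Plant D: 0.42 × 0.0325 × 0.03 = 0.0004095
  Plant A: 0.34 × 0.335 × 0.15 = 0.017085
  Plant F: 0.24 × 0.05 × 0.156 = 0.001872
Total = 0.0193665.
Largest term belongs to Plant A, so Plant A is most probable.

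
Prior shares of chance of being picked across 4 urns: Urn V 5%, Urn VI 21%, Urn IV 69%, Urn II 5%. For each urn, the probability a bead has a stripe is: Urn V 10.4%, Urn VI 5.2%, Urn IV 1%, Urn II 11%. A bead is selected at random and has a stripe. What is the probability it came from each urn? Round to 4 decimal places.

Urn V 0.1823, Urn VI 0.3829, Urn IV 0.2419, Urn II 0.1928

Prior × likelihood for each hypothesis:
  Urn V: 0.05 × 0.104 = 0.0052
  Urn VI: 0.21 × 0.052 = 0.01092
  Urn IV: 0.69 × 0.01 = 0.0069
  Urn II: 0.05 × 0.11 = 0.0055
Normalizing constant = 0.02852.
P(Urn V | striped) = 0.0052/0.02852 ≈ 0.1823
P(Urn VI | striped) = 0.01092/0.02852 ≈ 0.3829
P(Urn IV | striped) = 0.0069/0.02852 ≈ 0.2419
P(Urn II | striped) = 0.0055/0.02852 ≈ 0.1928
(Check: 0.1823+0.3829+0.2419+0.1928 = 0.9999.)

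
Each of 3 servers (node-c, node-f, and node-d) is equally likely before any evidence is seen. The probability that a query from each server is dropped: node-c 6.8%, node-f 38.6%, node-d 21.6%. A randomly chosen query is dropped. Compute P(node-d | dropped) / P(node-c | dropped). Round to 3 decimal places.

Since the prior is uniform, the posterior is proportional to the likelihood:
  node-c: 0.068
  node-f: 0.386
  node-d: 0.216
Sum = 0.67.
The ratio is 0.216 / 0.068 (the normalizer cancels) = 3.176.

3.176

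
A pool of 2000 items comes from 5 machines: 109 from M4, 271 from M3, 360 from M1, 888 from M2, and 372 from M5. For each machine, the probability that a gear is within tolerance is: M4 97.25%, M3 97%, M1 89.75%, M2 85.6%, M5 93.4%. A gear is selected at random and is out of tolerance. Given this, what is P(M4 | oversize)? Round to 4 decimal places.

Taking complements, P(oversize | each) = M4 0.0275, M3 0.03, M1 0.1025, M2 0.144, M5 0.066.
Unnormalized posteriors (prior × likelihood):
  M4: 0.0545 × 0.0275 = 0.00149875
  M3: 0.1355 × 0.03 = 0.004065
  M1: 0.18 × 0.1025 = 0.01845
  M2: 0.444 × 0.144 = 0.063936
  M5: 0.186 × 0.066 = 0.012276
Sum = 0.10022575.
P(M4 | evidence) = 0.00149875 / 0.10022575 ≈ 0.0150.

0.0150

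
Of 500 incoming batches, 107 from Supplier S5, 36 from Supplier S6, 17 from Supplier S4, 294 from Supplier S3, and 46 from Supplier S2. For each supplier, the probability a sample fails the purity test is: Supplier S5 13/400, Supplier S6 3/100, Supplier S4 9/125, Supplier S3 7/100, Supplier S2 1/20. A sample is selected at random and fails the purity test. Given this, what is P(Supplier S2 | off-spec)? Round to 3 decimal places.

Compute prior × likelihood for every hypothesis:
  Supplier S5: 0.214 × 0.0325 = 0.006955
  Supplier S6: 0.072 × 0.03 = 0.00216
  Supplier S4: 0.034 × 0.072 = 0.002448
  Supplier S3: 0.588 × 0.07 = 0.04116
  Supplier S2: 0.092 × 0.05 = 0.0046
Normalizing constant = 0.057323.
P(Supplier S2 | evidence) = 0.0046 / 0.057323 ≈ 0.080.

0.080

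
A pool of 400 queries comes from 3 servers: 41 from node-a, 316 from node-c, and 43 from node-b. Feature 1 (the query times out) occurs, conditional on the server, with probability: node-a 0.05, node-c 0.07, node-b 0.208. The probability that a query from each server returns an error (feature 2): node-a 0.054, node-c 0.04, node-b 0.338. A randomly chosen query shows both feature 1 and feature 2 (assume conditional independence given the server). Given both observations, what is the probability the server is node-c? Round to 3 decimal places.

Unnormalized posteriors (prior × likelihood):
  node-a: 0.1025 × 0.05 × 0.054 = 0.00027675
  node-c: 0.79 × 0.07 × 0.04 = 0.002212
  node-b: 0.1075 × 0.208 × 0.338 = 0.00755768
Total = 0.01004643.
P(node-c | evidence) = 0.002212 / 0.01004643 ≈ 0.220.

0.220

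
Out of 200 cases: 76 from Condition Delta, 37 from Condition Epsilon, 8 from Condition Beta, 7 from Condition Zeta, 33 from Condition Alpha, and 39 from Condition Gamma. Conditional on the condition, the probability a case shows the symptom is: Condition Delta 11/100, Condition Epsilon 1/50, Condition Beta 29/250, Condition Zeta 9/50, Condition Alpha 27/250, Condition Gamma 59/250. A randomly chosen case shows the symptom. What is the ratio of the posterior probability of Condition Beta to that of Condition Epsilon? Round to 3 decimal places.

1.254

Unnormalized posteriors (prior × likelihood):
  Condition Delta: 0.38 × 0.11 = 0.0418
  Condition Epsilon: 0.185 × 0.02 = 0.0037
  Condition Beta: 0.04 × 0.116 = 0.00464
  Condition Zeta: 0.035 × 0.18 = 0.0063
  Condition Alpha: 0.165 × 0.108 = 0.01782
  Condition Gamma: 0.195 × 0.236 = 0.04602
Total = 0.12028.
The ratio is 0.00464 / 0.0037 (the normalizer cancels) = 1.254.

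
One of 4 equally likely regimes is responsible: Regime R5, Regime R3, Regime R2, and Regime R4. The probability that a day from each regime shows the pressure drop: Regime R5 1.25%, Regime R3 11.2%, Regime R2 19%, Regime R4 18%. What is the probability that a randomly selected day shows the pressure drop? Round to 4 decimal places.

Since the prior is uniform, the posterior is proportional to the likelihood:
  Regime R5: 0.0125
  Regime R3: 0.112
  Regime R2: 0.19
  Regime R4: 0.18
P(drop) = (1/4) × (0.0125 + 0.112 + 0.19 + 0.18) = 0.4945/4 ≈ 0.1236.

0.1236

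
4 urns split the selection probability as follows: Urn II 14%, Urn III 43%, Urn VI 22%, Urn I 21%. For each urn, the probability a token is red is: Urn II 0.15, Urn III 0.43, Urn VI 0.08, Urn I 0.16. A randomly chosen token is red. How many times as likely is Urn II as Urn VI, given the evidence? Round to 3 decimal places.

By Bayes' rule, posterior ∝ prior × likelihood:
  Urn II: 0.14 × 0.15 = 0.021
  Urn III: 0.43 × 0.43 = 0.1849
  Urn VI: 0.22 × 0.08 = 0.0176
  Urn I: 0.21 × 0.16 = 0.0336
Normalizing constant = 0.2571.
The ratio is 0.021 / 0.0176 (the normalizer cancels) = 1.193.

1.193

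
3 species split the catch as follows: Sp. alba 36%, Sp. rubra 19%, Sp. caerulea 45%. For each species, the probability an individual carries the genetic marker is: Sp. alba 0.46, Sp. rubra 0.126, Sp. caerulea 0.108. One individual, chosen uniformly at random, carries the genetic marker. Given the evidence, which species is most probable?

Compute prior × likelihood for every hypothesis:
  Sp. alba: 0.36 × 0.46 = 0.1656
  Sp. rubra: 0.19 × 0.126 = 0.02394
  Sp. caerulea: 0.45 × 0.108 = 0.0486
Normalizing constant = 0.23814.
Largest term belongs to Sp. alba, so Sp. alba is most probable.

Sp. alba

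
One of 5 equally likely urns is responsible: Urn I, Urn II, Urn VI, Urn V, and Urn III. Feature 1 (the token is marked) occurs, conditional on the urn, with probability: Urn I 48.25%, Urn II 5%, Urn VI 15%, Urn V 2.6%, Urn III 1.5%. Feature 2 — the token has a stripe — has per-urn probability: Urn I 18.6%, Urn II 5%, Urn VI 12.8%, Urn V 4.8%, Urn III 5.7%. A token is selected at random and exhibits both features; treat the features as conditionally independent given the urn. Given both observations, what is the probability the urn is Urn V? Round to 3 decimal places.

With a uniform prior (1/5 each), posterior ∝ likelihood:
  Urn I: 0.4825 × 0.186 = 0.089745
  Urn II: 0.05 × 0.05 = 0.0025
  Urn VI: 0.15 × 0.128 = 0.0192
  Urn V: 0.026 × 0.048 = 0.001248
  Urn III: 0.015 × 0.057 = 0.000855
Sum = 0.113548.
P(Urn V | evidence) = 0.001248 / 0.113548 ≈ 0.011.

0.011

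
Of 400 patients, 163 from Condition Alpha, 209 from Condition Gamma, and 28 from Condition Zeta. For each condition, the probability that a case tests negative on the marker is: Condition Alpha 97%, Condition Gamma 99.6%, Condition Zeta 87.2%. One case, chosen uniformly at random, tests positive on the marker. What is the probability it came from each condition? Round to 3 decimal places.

Taking complements, P(marker-positive | each) = Condition Alpha 0.03, Condition Gamma 0.004, Condition Zeta 0.128.
Unnormalized posteriors (prior × likelihood):
  Condition Alpha: 0.4075 × 0.03 = 0.012225
  Condition Gamma: 0.5225 × 0.004 = 0.00209
  Condition Zeta: 0.07 × 0.128 = 0.00896
Normalizing constant = 0.023275.
P(Condition Alpha | marker-positive) = 0.012225/0.023275 ≈ 0.525
P(Condition Gamma | marker-positive) = 0.00209/0.023275 ≈ 0.090
P(Condition Zeta | marker-positive) = 0.00896/0.023275 ≈ 0.385
(Check: 0.525+0.090+0.385 = 1.000.)

Condition Alpha 0.525, Condition Gamma 0.090, Condition Zeta 0.385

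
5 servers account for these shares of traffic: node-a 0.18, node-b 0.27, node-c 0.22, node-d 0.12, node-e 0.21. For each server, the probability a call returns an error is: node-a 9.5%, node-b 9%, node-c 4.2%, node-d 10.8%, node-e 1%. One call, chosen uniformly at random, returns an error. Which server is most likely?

node-b

Unnormalized posteriors (prior × likelihood):
  node-a: 0.18 × 0.095 = 0.0171
  node-b: 0.27 × 0.09 = 0.0243
  node-c: 0.22 × 0.042 = 0.00924
  node-d: 0.12 × 0.108 = 0.01296
  node-e: 0.21 × 0.01 = 0.0021
Sum = 0.0657.
Largest term belongs to node-b, so node-b is most probable.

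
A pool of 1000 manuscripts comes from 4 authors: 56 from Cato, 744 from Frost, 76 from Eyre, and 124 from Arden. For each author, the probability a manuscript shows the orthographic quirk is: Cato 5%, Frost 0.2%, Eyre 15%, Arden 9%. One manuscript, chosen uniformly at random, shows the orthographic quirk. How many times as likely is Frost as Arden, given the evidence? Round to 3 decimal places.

0.133

Prior × likelihood for each hypothesis:
  Cato: 0.056 × 0.05 = 0.0028
  Frost: 0.744 × 0.002 = 0.001488
  Eyre: 0.076 × 0.15 = 0.0114
  Arden: 0.124 × 0.09 = 0.01116
Normalizing constant = 0.026848.
The ratio is 0.001488 / 0.01116 (the normalizer cancels) = 0.133.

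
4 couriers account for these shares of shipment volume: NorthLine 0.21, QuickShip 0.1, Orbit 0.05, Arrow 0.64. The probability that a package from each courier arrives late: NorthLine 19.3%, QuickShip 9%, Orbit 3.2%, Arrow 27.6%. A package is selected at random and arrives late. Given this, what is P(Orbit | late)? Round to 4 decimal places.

Prior × likelihood for each hypothesis:
  NorthLine: 0.21 × 0.193 = 0.04053
  QuickShip: 0.1 × 0.09 = 0.009
  Orbit: 0.05 × 0.032 = 0.0016
  Arrow: 0.64 × 0.276 = 0.17664
Sum = 0.22777.
P(Orbit | evidence) = 0.0016 / 0.22777 ≈ 0.0070.

0.0070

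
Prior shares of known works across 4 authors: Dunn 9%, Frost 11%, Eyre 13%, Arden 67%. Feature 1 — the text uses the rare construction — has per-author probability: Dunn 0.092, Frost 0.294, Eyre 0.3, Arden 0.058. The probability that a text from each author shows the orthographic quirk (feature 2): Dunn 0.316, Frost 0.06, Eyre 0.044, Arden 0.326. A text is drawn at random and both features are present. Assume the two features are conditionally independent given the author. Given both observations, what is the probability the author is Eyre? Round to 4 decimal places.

Compute prior × likelihood for every hypothesis:
  Dunn: 0.09 × 0.092 × 0.316 = 0.00261648
  Frost: 0.11 × 0.294 × 0.06 = 0.0019404
  Eyre: 0.13 × 0.3 × 0.044 = 0.001716
  Arden: 0.67 × 0.058 × 0.326 = 0.01266836
Sum = 0.01894124.
P(Eyre | evidence) = 0.001716 / 0.01894124 ≈ 0.0906.

0.0906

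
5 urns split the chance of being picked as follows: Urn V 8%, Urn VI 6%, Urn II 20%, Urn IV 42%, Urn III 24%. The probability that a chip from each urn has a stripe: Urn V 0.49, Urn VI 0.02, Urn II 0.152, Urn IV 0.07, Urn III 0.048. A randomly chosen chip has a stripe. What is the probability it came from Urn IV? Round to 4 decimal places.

0.2632

Compute prior × likelihood for every hypothesis:
  Urn V: 0.08 × 0.49 = 0.0392
  Urn VI: 0.06 × 0.02 = 0.0012
  Urn II: 0.2 × 0.152 = 0.0304
  Urn IV: 0.42 × 0.07 = 0.0294
  Urn III: 0.24 × 0.048 = 0.01152
Total = 0.11172.
P(Urn IV | evidence) = 0.0294 / 0.11172 ≈ 0.2632.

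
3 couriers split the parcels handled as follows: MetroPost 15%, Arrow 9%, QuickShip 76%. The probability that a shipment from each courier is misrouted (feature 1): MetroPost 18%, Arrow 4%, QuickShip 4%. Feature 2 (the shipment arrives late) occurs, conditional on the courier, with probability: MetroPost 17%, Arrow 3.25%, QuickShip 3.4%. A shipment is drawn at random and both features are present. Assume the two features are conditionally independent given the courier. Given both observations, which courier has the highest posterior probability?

Compute prior × likelihood for every hypothesis:
  MetroPost: 0.15 × 0.18 × 0.17 = 0.00459
  Arrow: 0.09 × 0.04 × 0.0325 = 0.000117
  QuickShip: 0.76 × 0.04 × 0.034 = 0.0010336
Normalizing constant = 0.0057406.
Largest term belongs to MetroPost, so MetroPost is most probable.

MetroPost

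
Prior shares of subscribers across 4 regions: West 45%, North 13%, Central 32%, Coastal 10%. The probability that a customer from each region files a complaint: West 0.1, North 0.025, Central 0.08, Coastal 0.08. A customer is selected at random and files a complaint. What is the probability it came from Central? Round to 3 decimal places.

0.313

Prior × likelihood for each hypothesis:
  West: 0.45 × 0.1 = 0.045
  North: 0.13 × 0.025 = 0.00325
  Central: 0.32 × 0.08 = 0.0256
  Coastal: 0.1 × 0.08 = 0.008
Sum = 0.08185.
P(Central | evidence) = 0.0256 / 0.08185 ≈ 0.313.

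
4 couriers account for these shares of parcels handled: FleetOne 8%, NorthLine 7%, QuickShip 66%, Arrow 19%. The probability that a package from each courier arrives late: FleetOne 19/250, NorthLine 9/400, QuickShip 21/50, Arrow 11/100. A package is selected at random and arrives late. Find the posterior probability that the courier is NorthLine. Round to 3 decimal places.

0.005

By Bayes' rule, posterior ∝ prior × likelihood:
  FleetOne: 0.08 × 0.076 = 0.00608
  NorthLine: 0.07 × 0.0225 = 0.001575
  QuickShip: 0.66 × 0.42 = 0.2772
  Arrow: 0.19 × 0.11 = 0.0209
Normalizing constant = 0.305755.
P(NorthLine | evidence) = 0.001575 / 0.305755 ≈ 0.005.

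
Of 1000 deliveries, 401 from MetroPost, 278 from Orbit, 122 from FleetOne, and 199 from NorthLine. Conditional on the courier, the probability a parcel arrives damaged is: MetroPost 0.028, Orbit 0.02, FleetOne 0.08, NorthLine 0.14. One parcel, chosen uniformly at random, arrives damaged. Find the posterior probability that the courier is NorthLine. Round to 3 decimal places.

Compute prior × likelihood for every hypothesis:
  MetroPost: 0.401 × 0.028 = 0.011228
  Orbit: 0.278 × 0.02 = 0.00556
  FleetOne: 0.122 × 0.08 = 0.00976
  NorthLine: 0.199 × 0.14 = 0.02786
Sum = 0.054408.
P(NorthLine | evidence) = 0.02786 / 0.054408 ≈ 0.512.

0.512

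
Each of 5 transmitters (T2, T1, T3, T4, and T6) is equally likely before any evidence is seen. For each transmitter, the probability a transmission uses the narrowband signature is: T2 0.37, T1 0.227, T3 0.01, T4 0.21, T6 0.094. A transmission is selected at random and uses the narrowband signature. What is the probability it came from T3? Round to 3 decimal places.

0.011

Since the prior is uniform, the posterior is proportional to the likelihood:
  T2: 0.37
  T1: 0.227
  T3: 0.01
  T4: 0.21
  T6: 0.094
Normalizing constant = 0.911.
P(T3 | evidence) = 0.01 / 0.911 ≈ 0.011.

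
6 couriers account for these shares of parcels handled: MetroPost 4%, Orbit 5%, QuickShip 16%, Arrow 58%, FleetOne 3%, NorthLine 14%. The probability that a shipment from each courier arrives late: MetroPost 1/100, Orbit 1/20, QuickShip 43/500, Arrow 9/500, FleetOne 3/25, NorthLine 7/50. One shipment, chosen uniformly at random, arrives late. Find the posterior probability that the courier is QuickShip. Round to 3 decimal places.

By Bayes' rule, posterior ∝ prior × likelihood:
  MetroPost: 0.04 × 0.01 = 0.0004
  Orbit: 0.05 × 0.05 = 0.0025
  QuickShip: 0.16 × 0.086 = 0.01376
  Arrow: 0.58 × 0.018 = 0.01044
  FleetOne: 0.03 × 0.12 = 0.0036
  NorthLine: 0.14 × 0.14 = 0.0196
Normalizing constant = 0.0503.
P(QuickShip | evidence) = 0.01376 / 0.0503 ≈ 0.274.

0.274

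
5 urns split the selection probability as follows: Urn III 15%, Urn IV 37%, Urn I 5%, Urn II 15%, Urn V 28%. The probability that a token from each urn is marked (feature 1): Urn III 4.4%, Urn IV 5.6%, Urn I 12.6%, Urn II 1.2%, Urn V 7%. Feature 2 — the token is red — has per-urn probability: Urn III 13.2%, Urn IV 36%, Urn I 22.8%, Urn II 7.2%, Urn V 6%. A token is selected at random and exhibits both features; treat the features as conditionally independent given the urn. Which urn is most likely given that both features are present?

Unnormalized posteriors (prior × likelihood):
  Urn III: 0.15 × 0.044 × 0.132 = 0.0008712
  Urn IV: 0.37 × 0.056 × 0.36 = 0.0074592
  Urn I: 0.05 × 0.126 × 0.228 = 0.0014364
  Urn II: 0.15 × 0.012 × 0.072 = 0.0001296
  Urn V: 0.28 × 0.07 × 0.06 = 0.001176
Sum = 0.0110724.
Largest term belongs to Urn IV, so Urn IV is most probable.

Urn IV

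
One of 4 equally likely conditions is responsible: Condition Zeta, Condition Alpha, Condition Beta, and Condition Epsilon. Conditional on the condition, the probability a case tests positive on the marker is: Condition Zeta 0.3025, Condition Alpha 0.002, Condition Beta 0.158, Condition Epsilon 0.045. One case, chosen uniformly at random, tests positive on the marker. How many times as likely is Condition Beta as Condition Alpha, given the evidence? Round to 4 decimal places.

79.0000

With a uniform prior (1/4 each), posterior ∝ likelihood:
  Condition Zeta: 0.3025
  Condition Alpha: 0.002
  Condition Beta: 0.158
  Condition Epsilon: 0.045
Total = 0.5075.
The ratio is 0.158 / 0.002 (the normalizer cancels) = 79.0000.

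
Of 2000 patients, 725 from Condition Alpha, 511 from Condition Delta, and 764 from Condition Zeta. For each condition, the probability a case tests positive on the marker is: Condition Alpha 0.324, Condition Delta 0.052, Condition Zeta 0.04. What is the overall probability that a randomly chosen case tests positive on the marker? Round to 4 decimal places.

0.1460

By Bayes' rule, posterior ∝ prior × likelihood:
  Condition Alpha: 0.3625 × 0.324 = 0.11745
  Condition Delta: 0.2555 × 0.052 = 0.013286
  Condition Zeta: 0.382 × 0.04 = 0.01528
P(marker-positive) = 0.11745 + 0.013286 + 0.01528 = 0.146016 → 0.1460.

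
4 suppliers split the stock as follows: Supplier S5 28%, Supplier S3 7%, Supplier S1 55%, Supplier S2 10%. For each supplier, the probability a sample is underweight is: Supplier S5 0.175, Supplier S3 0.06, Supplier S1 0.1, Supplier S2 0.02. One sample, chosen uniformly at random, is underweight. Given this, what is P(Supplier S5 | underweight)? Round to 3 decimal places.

By Bayes' rule, posterior ∝ prior × likelihood:
  Supplier S5: 0.28 × 0.175 = 0.049
  Supplier S3: 0.07 × 0.06 = 0.0042
  Supplier S1: 0.55 × 0.1 = 0.055
  Supplier S2: 0.1 × 0.02 = 0.002
Normalizing constant = 0.1102.
P(Supplier S5 | evidence) = 0.049 / 0.1102 ≈ 0.445.

0.445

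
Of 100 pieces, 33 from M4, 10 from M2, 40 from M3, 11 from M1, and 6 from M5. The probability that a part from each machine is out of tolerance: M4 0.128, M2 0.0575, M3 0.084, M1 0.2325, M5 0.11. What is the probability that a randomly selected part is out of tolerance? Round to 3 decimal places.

Unnormalized posteriors (prior × likelihood):
  M4: 0.33 × 0.128 = 0.04224
  M2: 0.1 × 0.0575 = 0.00575
  M3: 0.4 × 0.084 = 0.0336
  M1: 0.11 × 0.2325 = 0.025575
  M5: 0.06 × 0.11 = 0.0066
P(oversize) = 0.04224 + 0.00575 + 0.0336 + 0.025575 + 0.0066 = 0.113765 → 0.114.

0.114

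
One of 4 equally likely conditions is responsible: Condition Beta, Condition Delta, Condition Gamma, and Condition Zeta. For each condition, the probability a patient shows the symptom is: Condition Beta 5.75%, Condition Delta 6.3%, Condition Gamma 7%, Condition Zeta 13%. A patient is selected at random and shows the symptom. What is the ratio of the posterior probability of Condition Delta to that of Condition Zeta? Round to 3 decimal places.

With a uniform prior (1/4 each), posterior ∝ likelihood:
  Condition Beta: 0.0575
  Condition Delta: 0.063
  Condition Gamma: 0.07
  Condition Zeta: 0.13
Total = 0.3205.
The ratio is 0.063 / 0.13 (the normalizer cancels) = 0.485.

0.485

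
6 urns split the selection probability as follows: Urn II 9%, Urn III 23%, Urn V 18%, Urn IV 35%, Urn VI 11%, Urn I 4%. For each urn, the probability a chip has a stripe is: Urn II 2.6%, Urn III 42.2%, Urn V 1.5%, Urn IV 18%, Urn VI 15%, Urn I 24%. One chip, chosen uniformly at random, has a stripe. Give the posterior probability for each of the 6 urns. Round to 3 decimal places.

Urn II 0.012, Urn III 0.508, Urn V 0.014, Urn IV 0.329, Urn VI 0.086, Urn I 0.050

Compute prior × likelihood for every hypothesis:
  Urn II: 0.09 × 0.026 = 0.00234
  Urn III: 0.23 × 0.422 = 0.09706
  Urn V: 0.18 × 0.015 = 0.0027
  Urn IV: 0.35 × 0.18 = 0.063
  Urn VI: 0.11 × 0.15 = 0.0165
  Urn I: 0.04 × 0.24 = 0.0096
Normalizing constant = 0.1912.
P(Urn II | striped) = 0.00234/0.1912 ≈ 0.012
P(Urn III | striped) = 0.09706/0.1912 ≈ 0.508
P(Urn V | striped) = 0.0027/0.1912 ≈ 0.014
P(Urn IV | striped) = 0.063/0.1912 ≈ 0.329
P(Urn VI | striped) = 0.0165/0.1912 ≈ 0.086
P(Urn I | striped) = 0.0096/0.1912 ≈ 0.050
(Check: 0.012+0.508+0.014+0.329+0.086+0.050 = 0.999.)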